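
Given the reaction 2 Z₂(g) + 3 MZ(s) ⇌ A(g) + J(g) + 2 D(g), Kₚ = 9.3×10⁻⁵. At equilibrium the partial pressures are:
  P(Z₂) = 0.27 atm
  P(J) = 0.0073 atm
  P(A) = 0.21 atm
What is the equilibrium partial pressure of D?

(MZ is a pure solid — omitted from Kₚ.)
At equilibrium, Kₚ = P(A)·P(J)·P(D)² / P(Z₂)² = 9.3×10⁻⁵.
(0.21)·(0.0073)·(P(D))² / (0.27)² = 9.3×10⁻⁵
P(D)² = 0.00442 ⇒ P(D) = 0.067 atm

P(D) = 0.067 atm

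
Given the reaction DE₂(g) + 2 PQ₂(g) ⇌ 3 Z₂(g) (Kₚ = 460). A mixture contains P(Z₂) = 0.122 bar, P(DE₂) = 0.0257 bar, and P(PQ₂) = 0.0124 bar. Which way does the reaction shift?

Qₚ = P(Z₂)³ / (P(DE₂)·P(PQ₂)²) = (0.122)³ / ((0.0257)·(0.0124)²) = 460
Qₚ = 460 = Kₚ, so the system is already at equilibrium.

neither direction; the system is at equilibrium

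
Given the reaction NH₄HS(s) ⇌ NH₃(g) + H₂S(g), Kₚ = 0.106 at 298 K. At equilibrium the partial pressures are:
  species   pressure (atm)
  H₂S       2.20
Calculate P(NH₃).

P(NH₃) = 0.0482 atm

(NH₄HS is a pure solid — omitted from Kₚ.)
At equilibrium, Kₚ = P(NH₃)·P(H₂S) = 0.106.
(P(NH₃))·(2.20) = 0.106
P(NH₃) = 0.0482 atm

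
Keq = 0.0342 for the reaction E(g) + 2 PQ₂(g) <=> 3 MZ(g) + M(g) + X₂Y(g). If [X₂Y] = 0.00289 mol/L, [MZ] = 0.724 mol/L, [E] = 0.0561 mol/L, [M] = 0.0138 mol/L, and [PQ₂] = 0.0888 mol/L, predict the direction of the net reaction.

Q = [MZ]³·[M]·[X₂Y] / ([E]·[PQ₂]²) = (0.724)³·(0.0138)·(0.00289) / ((0.0561)·(0.0888)²) = 0.0342
Q = 0.0342 = Keq, so the system is already at equilibrium.

at equilibrium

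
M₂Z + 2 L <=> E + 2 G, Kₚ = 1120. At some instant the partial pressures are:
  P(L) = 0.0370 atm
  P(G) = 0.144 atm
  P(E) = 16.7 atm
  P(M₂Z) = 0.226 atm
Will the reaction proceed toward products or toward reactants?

no net change (already at equilibrium)

Qₚ = P(E)·P(G)² / (P(M₂Z)·P(L)²) = (16.7)·(0.144)² / ((0.226)·(0.0370)²) = 1120
Qₚ = 1120 = Kₚ, so the system is already at equilibrium.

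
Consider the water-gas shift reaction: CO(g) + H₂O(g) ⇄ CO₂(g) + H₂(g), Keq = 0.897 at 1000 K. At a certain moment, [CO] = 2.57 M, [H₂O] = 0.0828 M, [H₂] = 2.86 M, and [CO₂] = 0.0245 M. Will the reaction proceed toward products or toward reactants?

in the forward direction

Q = [CO₂]·[H₂] / ([CO]·[H₂O]) = (0.0245)·(2.86) / ((2.57)·(0.0828)) = 0.329
Q = 0.329 < Keq = 0.897, so the forward reaction proceeds.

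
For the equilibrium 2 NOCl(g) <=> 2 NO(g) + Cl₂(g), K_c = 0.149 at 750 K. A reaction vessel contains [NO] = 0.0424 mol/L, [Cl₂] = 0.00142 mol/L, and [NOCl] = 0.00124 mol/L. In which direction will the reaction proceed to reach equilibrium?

in the reverse direction

Q_c = [NO]²·[Cl₂] / [NOCl]² = (0.0424)²·(0.00142) / (0.00124)² = 1.66
Q_c = 1.66 > K_c = 0.149, so the reverse reaction proceeds.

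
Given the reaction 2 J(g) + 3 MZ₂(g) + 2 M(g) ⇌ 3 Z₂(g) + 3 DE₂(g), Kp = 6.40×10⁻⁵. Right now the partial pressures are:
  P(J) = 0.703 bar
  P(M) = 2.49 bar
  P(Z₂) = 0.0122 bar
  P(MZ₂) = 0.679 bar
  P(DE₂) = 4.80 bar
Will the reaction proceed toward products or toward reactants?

Qp = P(Z₂)³·P(DE₂)³ / (P(J)²·P(MZ₂)³·P(M)²) = (0.0122)³·(4.80)³ / ((0.703)²·(0.679)³·(2.49)²) = 2.09×10⁻⁴
Qp = 2.09×10⁻⁴ > Kp = 6.40×10⁻⁵, so the reverse reaction proceeds.

in the reverse direction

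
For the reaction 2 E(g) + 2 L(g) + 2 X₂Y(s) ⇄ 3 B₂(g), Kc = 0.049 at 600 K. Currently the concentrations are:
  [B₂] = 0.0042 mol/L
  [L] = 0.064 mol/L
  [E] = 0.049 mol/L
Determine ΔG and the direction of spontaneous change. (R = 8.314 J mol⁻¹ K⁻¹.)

(X₂Y is a pure solid — omitted from Qc.)
Qc = [B₂]³ / ([E]²·[L]²) = (0.0042)³ / ((0.049)²·(0.064)²) = 0.00753
ΔG = RT ln(Qc/Kc) = (8.314 J mol⁻¹ K⁻¹)(600 K) × ln(0.00753/0.049)
   = (4.988 kJ/mol)(-1.873) = -9.34 kJ/mol
ΔG < 0, so the forward reaction is spontaneous (proceeds forward).

ΔG = -9.34 kJ/mol; the forward reaction is spontaneous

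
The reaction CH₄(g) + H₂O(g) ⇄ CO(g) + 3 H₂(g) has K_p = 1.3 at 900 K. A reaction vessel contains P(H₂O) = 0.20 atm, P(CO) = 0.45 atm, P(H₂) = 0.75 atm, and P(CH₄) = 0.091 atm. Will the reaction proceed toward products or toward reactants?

Q_p = P(CO)·P(H₂)³ / (P(CH₄)·P(H₂O)) = (0.45)·(0.75)³ / ((0.091)·(0.20)) = 10
Q_p = 10 > K_p = 1.3, so the reverse reaction proceeds.

in the reverse direction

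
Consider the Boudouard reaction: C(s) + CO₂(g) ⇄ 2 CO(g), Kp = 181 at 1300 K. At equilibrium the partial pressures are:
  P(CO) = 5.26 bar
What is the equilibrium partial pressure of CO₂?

(C is a pure solid — omitted from Kp.)
At equilibrium, Kp = P(CO)² / P(CO₂) = 181.
(5.26)² / (P(CO₂)) = 181
P(CO₂) = 0.153 bar

P(CO₂) = 0.153 bar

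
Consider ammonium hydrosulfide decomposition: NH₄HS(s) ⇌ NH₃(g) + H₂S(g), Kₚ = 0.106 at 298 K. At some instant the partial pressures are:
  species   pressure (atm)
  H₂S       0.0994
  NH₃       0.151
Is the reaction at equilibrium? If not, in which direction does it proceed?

(NH₄HS is a pure solid — omitted from Qₚ.)
Qₚ = P(NH₃)·P(H₂S) = (0.151)·(0.0994) = 0.0150
Qₚ = 0.0150 < Kₚ = 0.106, so the forward reaction proceeds.

toward products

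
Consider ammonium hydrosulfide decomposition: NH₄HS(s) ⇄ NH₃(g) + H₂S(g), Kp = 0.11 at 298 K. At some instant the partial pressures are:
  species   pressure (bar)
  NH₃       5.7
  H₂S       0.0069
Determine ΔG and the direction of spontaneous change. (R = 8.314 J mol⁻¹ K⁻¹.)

ΔG = -2.55 kJ/mol; the forward reaction is spontaneous

(NH₄HS is a pure solid — omitted from Qp.)
Qp = P(NH₃)·P(H₂S) = (5.7)·(0.0069) = 0.0393
ΔG = RT ln(Qp/Kp) = (8.314 J mol⁻¹ K⁻¹)(298 K) × ln(0.0393/0.11)
   = (2.478 kJ/mol)(-1.029) = -2.55 kJ/mol
ΔG < 0, so the forward reaction is spontaneous (proceeds forward).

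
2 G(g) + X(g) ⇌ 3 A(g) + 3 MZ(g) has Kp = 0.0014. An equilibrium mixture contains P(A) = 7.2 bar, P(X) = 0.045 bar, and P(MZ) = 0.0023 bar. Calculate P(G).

P(G) = 0.27 bar

At equilibrium, Kp = P(A)³·P(MZ)³ / (P(G)²·P(X)) = 0.0014.
(7.2)³·(0.0023)³ / ((P(G))²·(0.045)) = 0.0014
P(G)² = 0.0721 ⇒ P(G) = 0.27 bar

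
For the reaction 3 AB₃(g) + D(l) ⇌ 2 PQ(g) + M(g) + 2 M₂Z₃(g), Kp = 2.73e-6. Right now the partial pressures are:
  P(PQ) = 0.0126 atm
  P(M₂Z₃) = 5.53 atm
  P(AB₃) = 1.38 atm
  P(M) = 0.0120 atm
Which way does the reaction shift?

in the reverse direction

(D is a pure liquid — omitted from Qp.)
Qp = P(PQ)²·P(M)·P(M₂Z₃)² / P(AB₃)³ = (0.0126)²·(0.0120)·(5.53)² / (1.38)³ = 2.22e-5
Qp = 2.22e-5 > Kp = 2.73e-6, so the reverse reaction proceeds.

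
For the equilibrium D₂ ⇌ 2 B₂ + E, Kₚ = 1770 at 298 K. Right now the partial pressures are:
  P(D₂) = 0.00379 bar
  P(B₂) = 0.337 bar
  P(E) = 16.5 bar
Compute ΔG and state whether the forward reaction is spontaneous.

ΔG = -3.16 kJ/mol; the forward reaction is spontaneous

Qₚ = P(B₂)²·P(E) / P(D₂) = (0.337)²·(16.5) / (0.00379) = 494
ΔG = RT ln(Qₚ/Kₚ) = (8.314 J mol⁻¹ K⁻¹)(298 K) × ln(494/1770)
   = (2.478 kJ/mol)(-1.276) = -3.16 kJ/mol
ΔG < 0, so the forward reaction is spontaneous (proceeds forward).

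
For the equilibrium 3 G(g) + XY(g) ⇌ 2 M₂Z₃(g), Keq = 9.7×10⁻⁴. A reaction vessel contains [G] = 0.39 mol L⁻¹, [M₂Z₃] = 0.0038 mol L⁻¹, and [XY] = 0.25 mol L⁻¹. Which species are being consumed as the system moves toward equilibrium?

none (at equilibrium)

Q = [M₂Z₃]² / ([G]³·[XY]) = (0.0038)² / ((0.39)³·(0.25)) = 9.7×10⁻⁴
Q = 9.7×10⁻⁴ = Keq; the system is at equilibrium.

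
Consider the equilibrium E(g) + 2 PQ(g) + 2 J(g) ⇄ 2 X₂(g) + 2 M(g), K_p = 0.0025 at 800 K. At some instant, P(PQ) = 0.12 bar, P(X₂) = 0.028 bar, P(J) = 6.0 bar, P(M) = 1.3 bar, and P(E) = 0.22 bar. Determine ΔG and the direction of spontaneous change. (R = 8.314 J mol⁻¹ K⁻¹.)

ΔG = 10.2 kJ/mol; the forward reaction is non-spontaneous

Q_p = P(X₂)²·P(M)² / (P(E)·P(PQ)²·P(J)²) = (0.028)²·(1.3)² / ((0.22)·(0.12)²·(6.0)²) = 0.0116
ΔG = RT ln(Q_p/K_p) = (8.314 J mol⁻¹ K⁻¹)(800 K) × ln(0.0116/0.0025)
   = (6.651 kJ/mol)(1.535) = 10.2 kJ/mol
ΔG > 0, so the forward reaction is non-spontaneous (proceeds in reverse).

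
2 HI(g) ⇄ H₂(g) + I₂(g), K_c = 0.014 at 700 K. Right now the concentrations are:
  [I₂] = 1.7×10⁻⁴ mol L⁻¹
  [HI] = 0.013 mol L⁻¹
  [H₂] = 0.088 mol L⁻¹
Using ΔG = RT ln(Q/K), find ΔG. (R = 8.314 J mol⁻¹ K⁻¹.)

Q_c = [H₂]·[I₂] / [HI]² = (0.088)·(1.7×10⁻⁴) / (0.013)² = 0.0885
ΔG = RT ln(Q_c/K_c) = (8.314 J mol⁻¹ K⁻¹)(700 K) × ln(0.0885/0.014)
   = (5.820 kJ/mol)(1.844) = 10.7 kJ/mol
ΔG > 0, so the forward reaction is non-spontaneous (proceeds in reverse).

ΔG = 10.7 kJ/mol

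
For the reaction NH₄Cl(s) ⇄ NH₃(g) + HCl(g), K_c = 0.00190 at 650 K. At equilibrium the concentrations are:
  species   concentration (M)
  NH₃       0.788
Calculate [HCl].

[HCl] = 0.00241 M

(NH₄Cl is a pure solid — omitted from K_c.)
At equilibrium, K_c = [NH₃]·[HCl] = 0.00190.
(0.788)·([HCl]) = 0.00190
[HCl] = 0.00241 M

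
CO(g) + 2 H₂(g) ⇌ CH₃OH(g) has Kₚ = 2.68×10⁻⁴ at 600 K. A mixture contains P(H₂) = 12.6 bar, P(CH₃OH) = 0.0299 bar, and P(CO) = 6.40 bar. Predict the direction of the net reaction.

in the forward direction

Qₚ = P(CH₃OH) / (P(CO)·P(H₂)²) = (0.0299) / ((6.40)·(12.6)²) = 2.94×10⁻⁵
Qₚ = 2.94×10⁻⁵ < Kₚ = 2.68×10⁻⁴, so the forward reaction proceeds.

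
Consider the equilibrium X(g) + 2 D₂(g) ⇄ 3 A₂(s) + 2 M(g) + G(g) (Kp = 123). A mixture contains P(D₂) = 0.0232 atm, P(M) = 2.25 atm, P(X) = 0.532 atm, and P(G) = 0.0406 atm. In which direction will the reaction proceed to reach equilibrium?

to the left

(A₂ is a pure solid — omitted from Qp.)
Qp = P(M)²·P(G) / (P(X)·P(D₂)²) = (2.25)²·(0.0406) / ((0.532)·(0.0232)²) = 718
Qp = 718 > Kp = 123, so the reverse reaction proceeds.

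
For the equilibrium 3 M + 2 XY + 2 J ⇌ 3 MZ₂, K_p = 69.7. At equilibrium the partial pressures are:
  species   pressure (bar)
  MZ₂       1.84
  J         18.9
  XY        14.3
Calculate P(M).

At equilibrium, K_p = P(MZ₂)³ / (P(M)³·P(XY)²·P(J)²) = 69.7.
(1.84)³ / ((P(M))³·(14.3)²·(18.9)²) = 69.7
P(M)³ = 1.22×10⁻⁶ ⇒ P(M) = 0.0107 bar

P(M) = 0.0107 bar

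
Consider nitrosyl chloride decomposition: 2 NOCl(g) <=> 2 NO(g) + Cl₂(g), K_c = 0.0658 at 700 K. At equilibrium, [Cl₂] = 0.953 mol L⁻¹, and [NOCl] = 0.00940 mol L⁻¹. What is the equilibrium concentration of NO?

[NO] = 0.00247 mol L⁻¹

At equilibrium, K_c = [NO]²·[Cl₂] / [NOCl]² = 0.0658.
([NO])²·(0.953) / (0.00940)² = 0.0658
[NO]² = 6.10×10⁻⁶ ⇒ [NO] = 0.00247 mol L⁻¹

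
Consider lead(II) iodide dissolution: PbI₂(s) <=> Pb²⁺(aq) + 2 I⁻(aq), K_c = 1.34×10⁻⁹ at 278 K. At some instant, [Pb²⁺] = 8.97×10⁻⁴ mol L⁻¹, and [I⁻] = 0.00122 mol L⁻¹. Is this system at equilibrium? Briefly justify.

(PbI₂ is a pure solid — omitted from Q_c.)
Q_c = [Pb²⁺]·[I⁻]² = (8.97×10⁻⁴)·(0.00122)² = 1.34×10⁻⁹
Q_c = 1.34×10⁻⁹ = K_c; the system is at equilibrium.

yes, at equilibrium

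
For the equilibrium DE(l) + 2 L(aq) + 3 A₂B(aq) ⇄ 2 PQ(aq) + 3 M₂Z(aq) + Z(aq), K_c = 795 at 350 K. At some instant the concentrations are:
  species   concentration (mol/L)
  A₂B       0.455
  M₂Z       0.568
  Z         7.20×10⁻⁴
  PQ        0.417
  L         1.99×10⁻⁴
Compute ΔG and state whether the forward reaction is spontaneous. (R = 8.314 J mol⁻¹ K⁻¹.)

(DE is a pure liquid — omitted from Q_c.)
Q_c = [PQ]²·[M₂Z]³·[Z] / ([L]²·[A₂B]³) = (0.417)²·(0.568)³·(7.20×10⁻⁴) / ((1.99×10⁻⁴)²·(0.455)³) = 6150
ΔG = RT ln(Q_c/K_c) = (8.314 J mol⁻¹ K⁻¹)(350 K) × ln(6150/795)
   = (2.910 kJ/mol)(2.046) = 5.95 kJ/mol
ΔG > 0, so the forward reaction is non-spontaneous (proceeds in reverse).

ΔG = 5.95 kJ/mol; the forward reaction is non-spontaneous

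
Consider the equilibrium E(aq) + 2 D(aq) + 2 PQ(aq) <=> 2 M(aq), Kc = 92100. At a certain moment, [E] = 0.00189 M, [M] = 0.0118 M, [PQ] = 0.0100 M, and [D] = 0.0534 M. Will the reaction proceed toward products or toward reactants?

Qc = [M]² / ([E]·[D]²·[PQ]²) = (0.0118)² / ((0.00189)·(0.0534)²·(0.0100)²) = 2.58×10⁵
Qc = 2.58×10⁵ > Kc = 92100, so the reverse reaction proceeds.

to the left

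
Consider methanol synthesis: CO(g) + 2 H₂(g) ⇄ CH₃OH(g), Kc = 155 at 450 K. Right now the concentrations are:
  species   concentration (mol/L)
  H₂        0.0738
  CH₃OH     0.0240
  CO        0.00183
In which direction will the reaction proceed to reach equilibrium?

Qc = [CH₃OH] / ([CO]·[H₂]²) = (0.0240) / ((0.00183)·(0.0738)²) = 2410
Qc = 2410 > Kc = 155, so the reverse reaction proceeds.

to the left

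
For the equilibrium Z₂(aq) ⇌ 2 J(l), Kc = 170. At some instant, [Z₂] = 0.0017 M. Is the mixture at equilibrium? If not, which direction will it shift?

(J is a pure liquid — omitted from Qc.)
Qc = 1 / [Z₂] = 1 / (0.0017) = 590
Qc = 590 > Kc = 170: net reverse reaction.

no; Q > K, reaction proceeds in reverse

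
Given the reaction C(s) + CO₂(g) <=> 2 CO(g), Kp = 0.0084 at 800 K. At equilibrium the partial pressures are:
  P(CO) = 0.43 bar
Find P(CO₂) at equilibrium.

P(CO₂) = 22 bar

(C is a pure solid — omitted from Kp.)
At equilibrium, Kp = P(CO)² / P(CO₂) = 0.0084.
(0.43)² / (P(CO₂)) = 0.0084
P(CO₂) = 22.0 = 22 bar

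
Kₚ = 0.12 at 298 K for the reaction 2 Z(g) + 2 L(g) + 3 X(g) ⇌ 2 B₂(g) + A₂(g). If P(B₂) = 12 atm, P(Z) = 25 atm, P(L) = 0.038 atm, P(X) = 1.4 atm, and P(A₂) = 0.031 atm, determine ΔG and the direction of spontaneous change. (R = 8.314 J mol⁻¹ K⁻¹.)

ΔG = 6.71 kJ/mol; the forward reaction is non-spontaneous

Qₚ = P(B₂)²·P(A₂) / (P(Z)²·P(L)²·P(X)³) = (12)²·(0.031) / ((25)²·(0.038)²·(1.4)³) = 1.80
ΔG = RT ln(Qₚ/Kₚ) = (8.314 J mol⁻¹ K⁻¹)(298 K) × ln(1.80/0.12)
   = (2.478 kJ/mol)(2.708) = 6.71 kJ/mol
ΔG > 0, so the forward reaction is non-spontaneous (proceeds in reverse).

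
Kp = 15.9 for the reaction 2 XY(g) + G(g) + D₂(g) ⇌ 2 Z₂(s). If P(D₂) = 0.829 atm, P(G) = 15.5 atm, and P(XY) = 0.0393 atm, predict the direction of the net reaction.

(Z₂ is a pure solid — omitted from Qp.)
Qp = 1 / (P(XY)²·P(G)·P(D₂)) = 1 / ((0.0393)²·(15.5)·(0.829)) = 50.4
Qp = 50.4 > Kp = 15.9, so the reverse reaction proceeds.

reverse (toward reactants)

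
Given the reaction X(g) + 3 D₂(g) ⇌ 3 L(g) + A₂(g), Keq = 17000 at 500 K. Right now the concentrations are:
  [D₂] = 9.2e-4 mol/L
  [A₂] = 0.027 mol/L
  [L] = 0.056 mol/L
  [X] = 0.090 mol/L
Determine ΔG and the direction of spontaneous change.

Q = [L]³·[A₂] / ([X]·[D₂]³) = (0.056)³·(0.027) / ((0.090)·(9.2e-4)³) = 67700
ΔG = RT ln(Q/Keq) = (8.314 J mol⁻¹ K⁻¹)(500 K) × ln(67700/17000)
   = (4.157 kJ/mol)(1.382) = 5.74 kJ/mol
ΔG > 0, so the forward reaction is non-spontaneous (proceeds in reverse).

ΔG = 5.74 kJ/mol; the forward reaction is non-spontaneous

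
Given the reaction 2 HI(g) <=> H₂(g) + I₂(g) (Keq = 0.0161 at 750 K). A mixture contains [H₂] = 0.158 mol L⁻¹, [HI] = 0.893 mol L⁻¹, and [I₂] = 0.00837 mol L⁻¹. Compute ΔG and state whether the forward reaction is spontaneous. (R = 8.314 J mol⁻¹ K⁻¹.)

Q = [H₂]·[I₂] / [HI]² = (0.158)·(0.00837) / (0.893)² = 0.00166
ΔG = RT ln(Q/Keq) = (8.314 J mol⁻¹ K⁻¹)(750 K) × ln(0.00166/0.0161)
   = (6.236 kJ/mol)(-2.272) = -14.2 kJ/mol
ΔG < 0, so the forward reaction is spontaneous (proceeds forward).

ΔG = -14.2 kJ/mol; the forward reaction is spontaneous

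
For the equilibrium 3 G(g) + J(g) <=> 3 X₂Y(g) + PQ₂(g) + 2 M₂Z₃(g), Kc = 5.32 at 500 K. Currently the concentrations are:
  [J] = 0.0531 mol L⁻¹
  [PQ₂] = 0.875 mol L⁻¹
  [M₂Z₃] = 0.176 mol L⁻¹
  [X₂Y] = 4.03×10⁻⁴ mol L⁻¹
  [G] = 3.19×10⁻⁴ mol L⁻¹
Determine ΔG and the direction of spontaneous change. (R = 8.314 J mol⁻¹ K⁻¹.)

Qc = [X₂Y]³·[PQ₂]·[M₂Z₃]² / ([G]³·[J]) = (4.03×10⁻⁴)³·(0.875)·(0.176)² / ((3.19×10⁻⁴)³·(0.0531)) = 1.03
ΔG = RT ln(Qc/Kc) = (8.314 J mol⁻¹ K⁻¹)(500 K) × ln(1.03/5.32)
   = (4.157 kJ/mol)(-1.642) = -6.83 kJ/mol
ΔG < 0, so the forward reaction is spontaneous (proceeds forward).

ΔG = -6.83 kJ/mol; the forward reaction is spontaneous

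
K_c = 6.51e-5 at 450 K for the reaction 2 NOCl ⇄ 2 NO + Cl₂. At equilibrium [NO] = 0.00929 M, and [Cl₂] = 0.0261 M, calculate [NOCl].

[NOCl] = 0.186 M

At equilibrium, K_c = [NO]²·[Cl₂] / [NOCl]² = 6.51e-5.
(0.00929)²·(0.0261) / ([NOCl])² = 6.51e-5
[NOCl]² = 0.0346 ⇒ [NOCl] = 0.186 M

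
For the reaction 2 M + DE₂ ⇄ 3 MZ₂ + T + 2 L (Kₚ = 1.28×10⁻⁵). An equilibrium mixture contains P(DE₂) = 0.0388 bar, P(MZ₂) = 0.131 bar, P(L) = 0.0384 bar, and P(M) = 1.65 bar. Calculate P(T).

P(T) = 0.408 bar

At equilibrium, Kₚ = P(MZ₂)³·P(T)·P(L)² / (P(M)²·P(DE₂)) = 1.28×10⁻⁵.
(0.131)³·(P(T))·(0.0384)² / ((1.65)²·(0.0388)) = 1.28×10⁻⁵
P(T) = 0.408 bar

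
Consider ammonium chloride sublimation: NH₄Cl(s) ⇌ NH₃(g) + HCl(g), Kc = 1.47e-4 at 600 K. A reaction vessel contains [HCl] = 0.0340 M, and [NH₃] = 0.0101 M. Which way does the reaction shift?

to the left

(NH₄Cl is a pure solid — omitted from Qc.)
Qc = [NH₃]·[HCl] = (0.0101)·(0.0340) = 3.43e-4
Qc = 3.43e-4 > Kc = 1.47e-4, so the reverse reaction proceeds.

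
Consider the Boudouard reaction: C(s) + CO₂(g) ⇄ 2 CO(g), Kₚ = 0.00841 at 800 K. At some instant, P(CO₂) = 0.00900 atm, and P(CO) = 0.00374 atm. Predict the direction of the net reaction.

(C is a pure solid — omitted from Qₚ.)
Qₚ = P(CO)² / P(CO₂) = (0.00374)² / (0.00900) = 0.00155
Qₚ = 0.00155 < Kₚ = 0.00841, so the forward reaction proceeds.

toward products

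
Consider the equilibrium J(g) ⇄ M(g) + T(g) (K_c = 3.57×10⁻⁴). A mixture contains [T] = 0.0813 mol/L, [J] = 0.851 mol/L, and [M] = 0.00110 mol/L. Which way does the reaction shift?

Q_c = [M]·[T] / [J] = (0.00110)·(0.0813) / (0.851) = 1.05×10⁻⁴
Q_c = 1.05×10⁻⁴ < K_c = 3.57×10⁻⁴, so the forward reaction proceeds.

in the forward direction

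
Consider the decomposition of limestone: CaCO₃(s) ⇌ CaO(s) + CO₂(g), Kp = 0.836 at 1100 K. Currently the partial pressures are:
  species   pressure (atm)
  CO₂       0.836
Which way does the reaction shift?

(CaCO₃, CaO are pure solids — omitted from Qp.)
Qp = P(CO₂) = 0.836
Qp = 0.836 = Kp, so the system is already at equilibrium.

at equilibrium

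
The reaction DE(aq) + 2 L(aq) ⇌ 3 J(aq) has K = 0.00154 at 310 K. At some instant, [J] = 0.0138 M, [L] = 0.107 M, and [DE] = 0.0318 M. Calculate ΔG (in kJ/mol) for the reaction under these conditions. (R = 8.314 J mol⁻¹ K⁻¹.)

Q = [J]³ / ([DE]·[L]²) = (0.0138)³ / ((0.0318)·(0.107)²) = 0.00722
ΔG = RT ln(Q/K) = (8.314 J mol⁻¹ K⁻¹)(310 K) × ln(0.00722/0.00154)
   = (2.577 kJ/mol)(1.545) = 3.98 kJ/mol
ΔG > 0, so the forward reaction is non-spontaneous (proceeds in reverse).

ΔG = 3.98 kJ/mol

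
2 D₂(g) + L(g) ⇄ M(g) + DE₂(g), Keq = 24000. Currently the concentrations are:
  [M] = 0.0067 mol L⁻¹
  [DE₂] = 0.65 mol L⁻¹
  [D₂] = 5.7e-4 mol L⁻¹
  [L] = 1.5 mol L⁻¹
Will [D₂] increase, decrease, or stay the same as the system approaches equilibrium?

decrease

Q = [M]·[DE₂] / ([D₂]²·[L]) = (0.0067)·(0.65) / ((5.7e-4)²·(1.5)) = 8900
Q = 8900 < Keq = 24000: net forward reaction.
D₂ is a reactant, so it decreases.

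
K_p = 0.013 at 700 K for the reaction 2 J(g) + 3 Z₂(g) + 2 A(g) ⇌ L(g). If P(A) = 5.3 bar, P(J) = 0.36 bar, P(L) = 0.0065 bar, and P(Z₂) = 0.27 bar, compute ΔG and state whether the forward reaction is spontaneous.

ΔG = 11.3 kJ/mol; the forward reaction is non-spontaneous

Q_p = P(L) / (P(J)²·P(Z₂)³·P(A)²) = (0.0065) / ((0.36)²·(0.27)³·(5.3)²) = 0.0907
ΔG = RT ln(Q_p/K_p) = (8.314 J mol⁻¹ K⁻¹)(700 K) × ln(0.0907/0.013)
   = (5.820 kJ/mol)(1.943) = 11.3 kJ/mol
ΔG > 0, so the forward reaction is non-spontaneous (proceeds in reverse).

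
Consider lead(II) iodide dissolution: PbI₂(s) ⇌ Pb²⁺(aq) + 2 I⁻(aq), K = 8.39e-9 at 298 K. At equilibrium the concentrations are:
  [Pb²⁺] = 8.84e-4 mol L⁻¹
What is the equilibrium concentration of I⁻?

(PbI₂ is a pure solid — omitted from K.)
At equilibrium, K = [Pb²⁺]·[I⁻]² = 8.39e-9.
(8.84e-4)·([I⁻])² = 8.39e-9
[I⁻]² = 9.49e-6 ⇒ [I⁻] = 0.00308 mol L⁻¹

[I⁻] = 0.00308 mol L⁻¹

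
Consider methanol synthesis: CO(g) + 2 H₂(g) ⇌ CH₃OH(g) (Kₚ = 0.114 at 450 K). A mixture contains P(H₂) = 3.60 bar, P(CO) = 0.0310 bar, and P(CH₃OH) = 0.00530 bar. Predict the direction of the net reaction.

to the right

Qₚ = P(CH₃OH) / (P(CO)·P(H₂)²) = (0.00530) / ((0.0310)·(3.60)²) = 0.0132
Qₚ = 0.0132 < Kₚ = 0.114, so the forward reaction proceeds.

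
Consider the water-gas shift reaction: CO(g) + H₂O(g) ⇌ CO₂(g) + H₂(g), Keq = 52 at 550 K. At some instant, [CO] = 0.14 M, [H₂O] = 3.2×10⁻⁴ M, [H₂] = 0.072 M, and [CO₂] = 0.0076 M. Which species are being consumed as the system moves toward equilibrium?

Q = [CO₂]·[H₂] / ([CO]·[H₂O]) = (0.0076)·(0.072) / ((0.14)·(3.2×10⁻⁴)) = 12
Q = 12 < Keq = 52: net forward reaction.

CO, H₂O (reactants)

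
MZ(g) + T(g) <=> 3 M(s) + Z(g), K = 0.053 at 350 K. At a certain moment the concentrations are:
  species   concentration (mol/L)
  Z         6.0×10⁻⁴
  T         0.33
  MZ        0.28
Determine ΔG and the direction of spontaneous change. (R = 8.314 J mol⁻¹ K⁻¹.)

ΔG = -6.11 kJ/mol; the forward reaction is spontaneous

(M is a pure solid — omitted from Q.)
Q = [Z] / ([MZ]·[T]) = (6.0×10⁻⁴) / ((0.28)·(0.33)) = 0.00649
ΔG = RT ln(Q/K) = (8.314 J mol⁻¹ K⁻¹)(350 K) × ln(0.00649/0.053)
   = (2.910 kJ/mol)(-2.100) = -6.11 kJ/mol
ΔG < 0, so the forward reaction is spontaneous (proceeds forward).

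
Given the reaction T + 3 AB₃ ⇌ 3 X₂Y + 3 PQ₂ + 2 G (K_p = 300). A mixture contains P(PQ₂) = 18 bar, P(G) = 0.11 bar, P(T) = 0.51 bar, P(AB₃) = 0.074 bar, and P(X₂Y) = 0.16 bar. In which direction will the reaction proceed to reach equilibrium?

Q_p = P(X₂Y)³·P(PQ₂)³·P(G)² / (P(T)·P(AB₃)³) = (0.16)³·(18)³·(0.11)² / ((0.51)·(0.074)³) = 1400
Q_p = 1400 > K_p = 300, so the reverse reaction proceeds.

in the reverse direction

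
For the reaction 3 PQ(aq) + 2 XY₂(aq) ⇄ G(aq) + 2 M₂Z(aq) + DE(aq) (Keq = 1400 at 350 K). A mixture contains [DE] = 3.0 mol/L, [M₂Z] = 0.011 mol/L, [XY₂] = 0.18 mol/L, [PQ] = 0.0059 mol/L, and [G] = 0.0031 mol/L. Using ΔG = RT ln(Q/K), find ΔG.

Q = [G]·[M₂Z]²·[DE] / ([PQ]³·[XY₂]²) = (0.0031)·(0.011)²·(3.0) / ((0.0059)³·(0.18)²) = 169
ΔG = RT ln(Q/Keq) = (8.314 J mol⁻¹ K⁻¹)(350 K) × ln(169/1400)
   = (2.910 kJ/mol)(-2.114) = -6.15 kJ/mol
ΔG < 0, so the forward reaction is spontaneous (proceeds forward).

ΔG = -6.15 kJ/mol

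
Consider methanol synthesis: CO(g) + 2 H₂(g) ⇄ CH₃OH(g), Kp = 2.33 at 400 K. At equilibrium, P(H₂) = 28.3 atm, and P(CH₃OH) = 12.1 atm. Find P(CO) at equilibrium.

At equilibrium, Kp = P(CH₃OH) / (P(CO)·P(H₂)²) = 2.33.
(12.1) / ((P(CO))·(28.3)²) = 2.33
P(CO) = 0.00648 atm

P(CO) = 0.00648 atm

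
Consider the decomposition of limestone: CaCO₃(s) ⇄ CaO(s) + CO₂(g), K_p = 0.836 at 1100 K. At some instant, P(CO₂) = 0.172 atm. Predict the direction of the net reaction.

(CaCO₃, CaO are pure solids — omitted from Q_p.)
Q_p = P(CO₂) = 0.172
Q_p = 0.172 < K_p = 0.836, so the forward reaction proceeds.

in the forward direction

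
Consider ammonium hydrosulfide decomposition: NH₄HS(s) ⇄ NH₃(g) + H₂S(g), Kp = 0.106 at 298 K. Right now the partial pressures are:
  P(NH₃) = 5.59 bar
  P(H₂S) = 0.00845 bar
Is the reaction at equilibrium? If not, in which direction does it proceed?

(NH₄HS is a pure solid — omitted from Qp.)
Qp = P(NH₃)·P(H₂S) = (5.59)·(0.00845) = 0.0472
Qp = 0.0472 < Kp = 0.106, so the forward reaction proceeds.

forward (toward products)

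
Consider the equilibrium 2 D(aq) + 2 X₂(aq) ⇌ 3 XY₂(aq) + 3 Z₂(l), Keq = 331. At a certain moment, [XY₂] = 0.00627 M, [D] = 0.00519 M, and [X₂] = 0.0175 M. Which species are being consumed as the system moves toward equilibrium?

D, X₂ (reactants)

(Z₂ is a pure liquid — omitted from Q.)
Q = [XY₂]³ / ([D]²·[X₂]²) = (0.00627)³ / ((0.00519)²·(0.0175)²) = 29.9
Q = 29.9 < Keq = 331: net forward reaction.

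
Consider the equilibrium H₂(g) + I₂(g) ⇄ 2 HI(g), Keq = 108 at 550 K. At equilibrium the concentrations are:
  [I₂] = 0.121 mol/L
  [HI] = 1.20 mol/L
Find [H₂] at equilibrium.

At equilibrium, Keq = [HI]² / ([H₂]·[I₂]) = 108.
(1.20)² / (([H₂])·(0.121)) = 108
[H₂] = 0.110 mol/L

[H₂] = 0.110 mol/L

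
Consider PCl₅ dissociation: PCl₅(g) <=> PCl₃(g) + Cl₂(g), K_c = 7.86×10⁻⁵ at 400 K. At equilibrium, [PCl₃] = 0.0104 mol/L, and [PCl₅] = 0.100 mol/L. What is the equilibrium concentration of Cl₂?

At equilibrium, K_c = [PCl₃]·[Cl₂] / [PCl₅] = 7.86×10⁻⁵.
(0.0104)·([Cl₂]) / (0.100) = 7.86×10⁻⁵
[Cl₂] = 7.56×10⁻⁴ mol/L

[Cl₂] = 7.56×10⁻⁴ mol/L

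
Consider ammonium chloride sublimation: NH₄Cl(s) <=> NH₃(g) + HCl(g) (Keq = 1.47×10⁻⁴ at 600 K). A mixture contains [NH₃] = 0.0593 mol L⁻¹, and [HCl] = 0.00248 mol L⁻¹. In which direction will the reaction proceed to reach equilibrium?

(NH₄Cl is a pure solid — omitted from Q.)
Q = [NH₃]·[HCl] = (0.0593)·(0.00248) = 1.47×10⁻⁴
Q = 1.47×10⁻⁴ = Keq, so the system is already at equilibrium.

at equilibrium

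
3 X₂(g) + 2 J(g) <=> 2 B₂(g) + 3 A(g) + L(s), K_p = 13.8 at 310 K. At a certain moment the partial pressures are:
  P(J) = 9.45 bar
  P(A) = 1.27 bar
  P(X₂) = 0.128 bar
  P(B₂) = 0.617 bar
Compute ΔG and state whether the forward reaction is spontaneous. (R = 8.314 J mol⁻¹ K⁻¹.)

ΔG = -3.09 kJ/mol; the forward reaction is spontaneous

(L is a pure solid — omitted from Q_p.)
Q_p = P(B₂)²·P(A)³ / (P(X₂)³·P(J)²) = (0.617)²·(1.27)³ / ((0.128)³·(9.45)²) = 4.16
ΔG = RT ln(Q_p/K_p) = (8.314 J mol⁻¹ K⁻¹)(310 K) × ln(4.16/13.8)
   = (2.577 kJ/mol)(-1.199) = -3.09 kJ/mol
ΔG < 0, so the forward reaction is spontaneous (proceeds forward).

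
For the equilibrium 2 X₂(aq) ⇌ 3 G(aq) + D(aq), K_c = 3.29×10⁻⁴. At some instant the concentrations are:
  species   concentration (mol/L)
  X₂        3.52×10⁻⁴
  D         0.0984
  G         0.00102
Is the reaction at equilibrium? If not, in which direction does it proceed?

Q_c = [G]³·[D] / [X₂]² = (0.00102)³·(0.0984) / (3.52×10⁻⁴)² = 8.43×10⁻⁴
Q_c = 8.43×10⁻⁴ > K_c = 3.29×10⁻⁴, so the reverse reaction proceeds.

to the left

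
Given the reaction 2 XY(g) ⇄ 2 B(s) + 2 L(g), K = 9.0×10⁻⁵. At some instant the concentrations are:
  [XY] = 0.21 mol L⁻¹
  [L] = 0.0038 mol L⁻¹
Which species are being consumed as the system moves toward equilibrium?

B, L (products)

(B is a pure solid — omitted from Q.)
Q = [L]² / [XY]² = (0.0038)² / (0.21)² = 3.3×10⁻⁴
Q = 3.3×10⁻⁴ > K = 9.0×10⁻⁵: net reverse reaction.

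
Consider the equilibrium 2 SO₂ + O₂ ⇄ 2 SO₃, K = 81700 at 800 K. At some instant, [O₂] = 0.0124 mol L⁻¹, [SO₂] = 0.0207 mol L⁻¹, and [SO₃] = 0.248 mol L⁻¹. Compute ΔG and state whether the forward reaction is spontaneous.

ΔG = -13.0 kJ/mol; the forward reaction is spontaneous

Q = [SO₃]² / ([SO₂]²·[O₂]) = (0.248)² / ((0.0207)²·(0.0124)) = 11600
ΔG = RT ln(Q/K) = (8.314 J mol⁻¹ K⁻¹)(800 K) × ln(11600/81700)
   = (6.651 kJ/mol)(-1.952) = -13.0 kJ/mol
ΔG < 0, so the forward reaction is spontaneous (proceeds forward).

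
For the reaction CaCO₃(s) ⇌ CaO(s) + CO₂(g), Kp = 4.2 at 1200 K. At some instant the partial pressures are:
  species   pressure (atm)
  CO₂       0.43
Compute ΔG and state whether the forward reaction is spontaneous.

ΔG = -22.7 kJ/mol; the forward reaction is spontaneous

(CaCO₃, CaO are pure solids — omitted from Qp.)
Qp = P(CO₂) = 0.430
ΔG = RT ln(Qp/Kp) = (8.314 J mol⁻¹ K⁻¹)(1200 K) × ln(0.430/4.2)
   = (9.977 kJ/mol)(-2.279) = -22.7 kJ/mol
ΔG < 0, so the forward reaction is spontaneous (proceeds forward).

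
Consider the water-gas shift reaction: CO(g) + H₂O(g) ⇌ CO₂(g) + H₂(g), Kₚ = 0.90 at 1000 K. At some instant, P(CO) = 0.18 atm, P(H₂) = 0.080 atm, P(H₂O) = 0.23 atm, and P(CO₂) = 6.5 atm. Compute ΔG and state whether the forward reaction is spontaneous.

Qₚ = P(CO₂)·P(H₂) / (P(CO)·P(H₂O)) = (6.5)·(0.080) / ((0.18)·(0.23)) = 12.6
ΔG = RT ln(Qₚ/Kₚ) = (8.314 J mol⁻¹ K⁻¹)(1000 K) × ln(12.6/0.90)
   = (8.314 kJ/mol)(2.639) = 21.9 kJ/mol
ΔG > 0, so the forward reaction is non-spontaneous (proceeds in reverse).

ΔG = 21.9 kJ/mol; the forward reaction is non-spontaneous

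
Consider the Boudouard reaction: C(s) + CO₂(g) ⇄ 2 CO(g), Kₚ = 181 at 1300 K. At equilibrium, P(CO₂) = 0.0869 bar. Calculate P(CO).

P(CO) = 3.97 bar

(C is a pure solid — omitted from Kₚ.)
At equilibrium, Kₚ = P(CO)² / P(CO₂) = 181.
(P(CO))² / (0.0869) = 181
P(CO)² = 15.7 ⇒ P(CO) = 3.97 bar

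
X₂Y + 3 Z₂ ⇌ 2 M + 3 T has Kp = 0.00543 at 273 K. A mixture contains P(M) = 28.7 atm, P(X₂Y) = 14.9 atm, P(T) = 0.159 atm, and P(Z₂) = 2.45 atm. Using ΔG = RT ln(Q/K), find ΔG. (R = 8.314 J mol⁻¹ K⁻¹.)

ΔG = 2.32 kJ/mol

Qp = P(M)²·P(T)³ / (P(X₂Y)·P(Z₂)³) = (28.7)²·(0.159)³ / ((14.9)·(2.45)³) = 0.0151
ΔG = RT ln(Qp/Kp) = (8.314 J mol⁻¹ K⁻¹)(273 K) × ln(0.0151/0.00543)
   = (2.270 kJ/mol)(1.023) = 2.32 kJ/mol
ΔG > 0, so the forward reaction is non-spontaneous (proceeds in reverse).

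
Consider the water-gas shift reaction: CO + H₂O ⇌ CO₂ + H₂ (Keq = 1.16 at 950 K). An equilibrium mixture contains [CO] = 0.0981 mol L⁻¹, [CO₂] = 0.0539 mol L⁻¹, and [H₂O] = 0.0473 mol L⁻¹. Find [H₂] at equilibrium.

At equilibrium, Keq = [CO₂]·[H₂] / ([CO]·[H₂O]) = 1.16.
(0.0539)·([H₂]) / ((0.0981)·(0.0473)) = 1.16
[H₂] = 0.0999 mol L⁻¹

[H₂] = 0.0999 mol L⁻¹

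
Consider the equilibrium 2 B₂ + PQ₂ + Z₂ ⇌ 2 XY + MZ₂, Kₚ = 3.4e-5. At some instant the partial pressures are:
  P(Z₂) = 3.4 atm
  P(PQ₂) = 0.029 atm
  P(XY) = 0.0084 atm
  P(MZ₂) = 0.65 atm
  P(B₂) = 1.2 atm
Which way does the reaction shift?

toward reactants

Qₚ = P(XY)²·P(MZ₂) / (P(B₂)²·P(PQ₂)·P(Z₂)) = (0.0084)²·(0.65) / ((1.2)²·(0.029)·(3.4)) = 3.2e-4
Qₚ = 3.2e-4 > Kₚ = 3.4e-5, so the reverse reaction proceeds.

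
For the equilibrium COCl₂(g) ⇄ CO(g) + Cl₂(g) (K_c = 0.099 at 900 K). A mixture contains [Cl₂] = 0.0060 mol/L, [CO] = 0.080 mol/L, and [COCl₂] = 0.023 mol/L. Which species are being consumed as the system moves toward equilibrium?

COCl₂ (reactants)

Q_c = [CO]·[Cl₂] / [COCl₂] = (0.080)·(0.0060) / (0.023) = 0.021
Q_c = 0.021 < K_c = 0.099: net forward reaction.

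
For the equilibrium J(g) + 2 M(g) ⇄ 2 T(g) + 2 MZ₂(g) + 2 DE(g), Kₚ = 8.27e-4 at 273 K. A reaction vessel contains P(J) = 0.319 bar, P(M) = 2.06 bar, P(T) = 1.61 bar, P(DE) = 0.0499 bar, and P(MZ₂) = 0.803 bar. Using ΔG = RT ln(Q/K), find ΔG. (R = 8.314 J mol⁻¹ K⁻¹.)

Qₚ = P(T)²·P(MZ₂)²·P(DE)² / (P(J)·P(M)²) = (1.61)²·(0.803)²·(0.0499)² / ((0.319)·(2.06)²) = 0.00307
ΔG = RT ln(Qₚ/Kₚ) = (8.314 J mol⁻¹ K⁻¹)(273 K) × ln(0.00307/8.27e-4)
   = (2.270 kJ/mol)(1.312) = 2.98 kJ/mol
ΔG > 0, so the forward reaction is non-spontaneous (proceeds in reverse).

ΔG = 2.98 kJ/mol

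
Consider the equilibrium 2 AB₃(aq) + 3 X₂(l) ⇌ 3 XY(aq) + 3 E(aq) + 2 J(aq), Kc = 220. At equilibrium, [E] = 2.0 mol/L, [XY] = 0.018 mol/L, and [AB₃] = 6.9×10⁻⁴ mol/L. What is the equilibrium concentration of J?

[J] = 1.5 mol/L

(X₂ is a pure liquid — omitted from Kc.)
At equilibrium, Kc = [XY]³·[E]³·[J]² / [AB₃]² = 220.
(0.018)³·(2.0)³·([J])² / (6.9×10⁻⁴)² = 220
[J]² = 2.24 ⇒ [J] = 1.5 mol/L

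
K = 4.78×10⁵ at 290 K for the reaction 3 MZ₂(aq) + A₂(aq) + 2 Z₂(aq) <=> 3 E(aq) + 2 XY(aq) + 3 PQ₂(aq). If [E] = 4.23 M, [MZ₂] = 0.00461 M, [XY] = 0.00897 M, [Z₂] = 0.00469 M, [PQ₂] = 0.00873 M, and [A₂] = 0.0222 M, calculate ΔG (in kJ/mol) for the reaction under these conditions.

Q = [E]³·[XY]²·[PQ₂]³ / ([MZ₂]³·[A₂]·[Z₂]²) = (4.23)³·(0.00897)²·(0.00873)³ / ((0.00461)³·(0.0222)·(0.00469)²) = 84700
ΔG = RT ln(Q/K) = (8.314 J mol⁻¹ K⁻¹)(290 K) × ln(84700/4.78×10⁵)
   = (2.411 kJ/mol)(-1.730) = -4.17 kJ/mol
ΔG < 0, so the forward reaction is spontaneous (proceeds forward).

ΔG = -4.17 kJ/mol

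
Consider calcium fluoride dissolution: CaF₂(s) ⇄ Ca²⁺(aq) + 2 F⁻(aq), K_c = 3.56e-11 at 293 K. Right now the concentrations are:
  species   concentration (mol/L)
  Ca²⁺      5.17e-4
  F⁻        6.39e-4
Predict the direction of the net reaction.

(CaF₂ is a pure solid — omitted from Q_c.)
Q_c = [Ca²⁺]·[F⁻]² = (5.17e-4)·(6.39e-4)² = 2.11e-10
Q_c = 2.11e-10 > K_c = 3.56e-11, so the reverse reaction proceeds.

to the left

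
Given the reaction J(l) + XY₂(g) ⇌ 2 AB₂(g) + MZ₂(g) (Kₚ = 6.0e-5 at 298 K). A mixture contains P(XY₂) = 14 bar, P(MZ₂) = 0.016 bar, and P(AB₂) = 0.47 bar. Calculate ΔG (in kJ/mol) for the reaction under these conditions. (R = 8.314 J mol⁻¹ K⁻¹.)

(J is a pure liquid — omitted from Qₚ.)
Qₚ = P(AB₂)²·P(MZ₂) / P(XY₂) = (0.47)²·(0.016) / (14) = 2.52e-4
ΔG = RT ln(Qₚ/Kₚ) = (8.314 J mol⁻¹ K⁻¹)(298 K) × ln(2.52e-4/6.0e-5)
   = (2.478 kJ/mol)(1.435) = 3.56 kJ/mol
ΔG > 0, so the forward reaction is non-spontaneous (proceeds in reverse).

ΔG = 3.56 kJ/mol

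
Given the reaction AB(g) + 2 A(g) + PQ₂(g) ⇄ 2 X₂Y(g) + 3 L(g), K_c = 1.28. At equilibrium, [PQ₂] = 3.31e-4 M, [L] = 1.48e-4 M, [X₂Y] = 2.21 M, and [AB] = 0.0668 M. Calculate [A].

At equilibrium, K_c = [X₂Y]²·[L]³ / ([AB]·[A]²·[PQ₂]) = 1.28.
(2.21)²·(1.48e-4)³ / ((0.0668)·([A])²·(3.31e-4)) = 1.28
[A]² = 5.59e-7 ⇒ [A] = 7.48e-4 M

[A] = 7.48e-4 M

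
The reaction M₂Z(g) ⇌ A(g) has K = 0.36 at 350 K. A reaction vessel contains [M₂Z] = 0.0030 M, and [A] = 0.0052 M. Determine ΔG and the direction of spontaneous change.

Q = [A] / [M₂Z] = (0.0052) / (0.0030) = 1.73
ΔG = RT ln(Q/K) = (8.314 J mol⁻¹ K⁻¹)(350 K) × ln(1.73/0.36)
   = (2.910 kJ/mol)(1.570) = 4.57 kJ/mol
ΔG > 0, so the forward reaction is non-spontaneous (proceeds in reverse).

ΔG = 4.57 kJ/mol; the forward reaction is non-spontaneous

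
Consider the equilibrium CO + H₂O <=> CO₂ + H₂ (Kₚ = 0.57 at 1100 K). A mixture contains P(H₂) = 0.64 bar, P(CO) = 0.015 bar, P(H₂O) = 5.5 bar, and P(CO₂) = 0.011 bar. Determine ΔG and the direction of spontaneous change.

Qₚ = P(CO₂)·P(H₂) / (P(CO)·P(H₂O)) = (0.011)·(0.64) / ((0.015)·(5.5)) = 0.0853
ΔG = RT ln(Qₚ/Kₚ) = (8.314 J mol⁻¹ K⁻¹)(1100 K) × ln(0.0853/0.57)
   = (9.145 kJ/mol)(-1.899) = -17.4 kJ/mol
ΔG < 0, so the forward reaction is spontaneous (proceeds forward).

ΔG = -17.4 kJ/mol; the forward reaction is spontaneous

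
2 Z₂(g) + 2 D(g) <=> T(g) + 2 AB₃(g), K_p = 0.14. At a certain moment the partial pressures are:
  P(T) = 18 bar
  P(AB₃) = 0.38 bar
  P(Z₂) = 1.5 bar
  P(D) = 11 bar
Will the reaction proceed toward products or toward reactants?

Q_p = P(T)·P(AB₃)² / (P(Z₂)²·P(D)²) = (18)·(0.38)² / ((1.5)²·(11)²) = 0.0095
Q_p = 0.0095 < K_p = 0.14, so the forward reaction proceeds.

to the right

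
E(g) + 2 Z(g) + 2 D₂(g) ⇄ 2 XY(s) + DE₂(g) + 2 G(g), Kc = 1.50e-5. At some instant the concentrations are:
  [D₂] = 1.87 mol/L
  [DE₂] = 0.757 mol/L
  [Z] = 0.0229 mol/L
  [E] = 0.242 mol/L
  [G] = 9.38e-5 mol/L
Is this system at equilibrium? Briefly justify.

yes, at equilibrium

(XY is a pure solid — omitted from Qc.)
Qc = [DE₂]·[G]² / ([E]·[Z]²·[D₂]²) = (0.757)·(9.38e-5)² / ((0.242)·(0.0229)²·(1.87)²) = 1.50e-5
Qc = 1.50e-5 = Kc; the system is at equilibrium.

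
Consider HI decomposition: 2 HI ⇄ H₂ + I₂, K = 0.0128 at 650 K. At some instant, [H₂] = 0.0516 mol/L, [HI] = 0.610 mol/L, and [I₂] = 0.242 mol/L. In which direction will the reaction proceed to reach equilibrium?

Q = [H₂]·[I₂] / [HI]² = (0.0516)·(0.242) / (0.610)² = 0.0336
Q = 0.0336 > K = 0.0128, so the reverse reaction proceeds.

in the reverse direction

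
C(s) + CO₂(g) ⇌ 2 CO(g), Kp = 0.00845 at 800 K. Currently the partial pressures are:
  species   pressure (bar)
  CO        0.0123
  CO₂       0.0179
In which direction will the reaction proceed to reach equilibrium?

(C is a pure solid — omitted from Qp.)
Qp = P(CO)² / P(CO₂) = (0.0123)² / (0.0179) = 0.00845
Qp = 0.00845 = Kp, so the system is already at equilibrium.

no net change (already at equilibrium)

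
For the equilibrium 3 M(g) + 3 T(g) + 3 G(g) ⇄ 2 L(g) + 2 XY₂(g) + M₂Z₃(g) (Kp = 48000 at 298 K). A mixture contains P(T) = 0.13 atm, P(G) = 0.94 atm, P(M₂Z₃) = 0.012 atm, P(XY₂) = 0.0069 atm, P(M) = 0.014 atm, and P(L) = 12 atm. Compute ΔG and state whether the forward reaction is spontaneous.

ΔG = -2.66 kJ/mol; the forward reaction is spontaneous

Qp = P(L)²·P(XY₂)²·P(M₂Z₃) / (P(M)³·P(T)³·P(G)³) = (12)²·(0.0069)²·(0.012) / ((0.014)³·(0.13)³·(0.94)³) = 16400
ΔG = RT ln(Qp/Kp) = (8.314 J mol⁻¹ K⁻¹)(298 K) × ln(16400/48000)
   = (2.478 kJ/mol)(-1.074) = -2.66 kJ/mol
ΔG < 0, so the forward reaction is spontaneous (proceeds forward).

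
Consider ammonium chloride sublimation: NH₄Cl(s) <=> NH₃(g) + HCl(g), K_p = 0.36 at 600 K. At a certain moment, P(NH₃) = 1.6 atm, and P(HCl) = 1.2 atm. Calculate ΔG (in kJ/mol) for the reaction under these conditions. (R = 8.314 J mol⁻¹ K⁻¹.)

ΔG = 8.35 kJ/mol

(NH₄Cl is a pure solid — omitted from Q_p.)
Q_p = P(NH₃)·P(HCl) = (1.6)·(1.2) = 1.92
ΔG = RT ln(Q_p/K_p) = (8.314 J mol⁻¹ K⁻¹)(600 K) × ln(1.92/0.36)
   = (4.988 kJ/mol)(1.674) = 8.35 kJ/mol
ΔG > 0, so the forward reaction is non-spontaneous (proceeds in reverse).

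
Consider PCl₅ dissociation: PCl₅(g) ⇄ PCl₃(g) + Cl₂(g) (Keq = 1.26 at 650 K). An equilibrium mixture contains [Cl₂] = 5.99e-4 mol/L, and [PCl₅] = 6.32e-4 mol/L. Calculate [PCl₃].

[PCl₃] = 1.33 mol/L

At equilibrium, Keq = [PCl₃]·[Cl₂] / [PCl₅] = 1.26.
([PCl₃])·(5.99e-4) / (6.32e-4) = 1.26
[PCl₃] = 1.33 mol/L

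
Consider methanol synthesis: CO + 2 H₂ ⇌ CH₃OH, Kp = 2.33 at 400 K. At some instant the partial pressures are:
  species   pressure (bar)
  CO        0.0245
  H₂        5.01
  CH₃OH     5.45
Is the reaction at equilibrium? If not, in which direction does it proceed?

reverse (toward reactants)

Qp = P(CH₃OH) / (P(CO)·P(H₂)²) = (5.45) / ((0.0245)·(5.01)²) = 8.86
Qp = 8.86 > Kp = 2.33, so the reverse reaction proceeds.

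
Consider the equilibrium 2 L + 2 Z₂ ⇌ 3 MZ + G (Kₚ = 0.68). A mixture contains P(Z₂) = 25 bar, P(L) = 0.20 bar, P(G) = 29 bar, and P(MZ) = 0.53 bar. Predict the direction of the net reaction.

Qₚ = P(MZ)³·P(G) / (P(L)²·P(Z₂)²) = (0.53)³·(29) / ((0.20)²·(25)²) = 0.17
Qₚ = 0.17 < Kₚ = 0.68, so the forward reaction proceeds.

toward products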